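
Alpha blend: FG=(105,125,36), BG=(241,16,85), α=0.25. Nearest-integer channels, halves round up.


C = α×F + (1-α)×B, with 1-α = 0.75
R: 0.25×105 + 0.75×241 = 26.25 + 180.75 = 207.00 → 207
G: 0.25×125 + 0.75×16 = 31.25 + 12.00 = 43.25 → 43
B: 0.25×36 + 0.75×85 = 9.00 + 63.75 = 72.75 → 73
= RGB(207, 43, 73)


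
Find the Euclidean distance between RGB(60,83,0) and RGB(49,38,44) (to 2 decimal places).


d = √[(R₁-R₂)² + (G₁-G₂)² + (B₁-B₂)²]
d = √[(60-49)² + (83-38)² + (0-44)²]
d = √[121 + 2025 + 1936]
d = √4082
d ≈ 63.89


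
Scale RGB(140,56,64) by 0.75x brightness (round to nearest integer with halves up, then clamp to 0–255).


Multiply each channel by 0.75, round half up, clamp to [0, 255]
R: 140×0.75 = 105
G: 56×0.75 = 42
B: 64×0.75 = 48
= RGB(105, 42, 48)


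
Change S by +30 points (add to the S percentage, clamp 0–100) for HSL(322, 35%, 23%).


Original S = 35%
Adjustment = +30 percentage points
New S = 35 + (30) = 65
Clamp to [0, 100] → 65
= HSL(322°, 65%, 23%)


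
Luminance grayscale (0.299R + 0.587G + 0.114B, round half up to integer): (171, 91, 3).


Gray = 0.299×R + 0.587×G + 0.114×B
Gray = 0.299×171 + 0.587×91 + 0.114×3
Gray = 51.129 + 53.417 + 0.342
Gray = 104.888 → round half up → 105
Gray = 105


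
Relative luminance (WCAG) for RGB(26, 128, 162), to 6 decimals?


Linearize each channel (sRGB transfer function): c = v/255; c_lin = c/12.92 if c ≤ 0.04045, else ((c+0.055)/1.055)^2.4
  R: 26/255 ≈ 0.101961 > 0.04045 → ((0.101961+0.055)/1.055)^2.4 ≈ 0.010330
  G: 128/255 ≈ 0.501961 > 0.04045 → ((0.501961+0.055)/1.055)^2.4 ≈ 0.215861
  B: 162/255 ≈ 0.635294 > 0.04045 → ((0.635294+0.055)/1.055)^2.4 ≈ 0.361307
R_lin = 0.010330, G_lin = 0.215861, B_lin = 0.361307
L = 0.2126×R + 0.7152×G + 0.0722×B
L = 0.2126×0.010330 + 0.7152×0.215861 + 0.0722×0.361307
L ≈ 0.182666


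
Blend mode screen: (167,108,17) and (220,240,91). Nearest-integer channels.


Screen: C = 255 - (255-A)×(255-B)/255, rounded to nearest integer
R: 255 - (255-167)×(255-220)/255 = 255 - 3080/255 ≈ 255 - 12.078 = 242.922 → 243
G: 255 - (255-108)×(255-240)/255 = 255 - 2205/255 ≈ 255 - 8.647 = 246.353 → 246
B: 255 - (255-17)×(255-91)/255 = 255 - 39032/255 ≈ 255 - 153.067 = 101.933 → 102
= RGB(243, 246, 102)


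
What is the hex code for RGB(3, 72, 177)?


R = 3 → 03 (hex)
G = 72 → 48 (hex)
B = 177 → B1 (hex)
Hex = #0348B1


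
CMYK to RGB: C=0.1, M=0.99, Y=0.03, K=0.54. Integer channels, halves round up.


R = 255 × (1-C) × (1-K) = 255 × 0.90 × 0.46 = 105.57 → 106
G = 255 × (1-M) × (1-K) = 255 × 0.01 × 0.46 = 1.173 → 1
B = 255 × (1-Y) × (1-K) = 255 × 0.97 × 0.46 = 113.781 → 114
= RGB(106, 1, 114)


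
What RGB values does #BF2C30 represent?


BF → 191 (R)
2C → 44 (G)
30 → 48 (B)
= RGB(191, 44, 48)


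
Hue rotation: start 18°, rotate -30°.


New hue = (H + rotation) mod 360
New hue = (18 -30) mod 360
= -12 mod 360
= 348°


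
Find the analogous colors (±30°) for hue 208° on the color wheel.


Base hue: 208°
Left analog: (208 - 30) mod 360 = 178°
Right analog: (208 + 30) mod 360 = 238°
Analogous hues = 178° and 238°


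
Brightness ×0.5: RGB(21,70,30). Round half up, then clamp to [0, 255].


Multiply each channel by 0.5, round half up, clamp to [0, 255]
R: 21×0.5 = 10.5 → round → 11
G: 70×0.5 = 35
B: 30×0.5 = 15
= RGB(11, 35, 15)


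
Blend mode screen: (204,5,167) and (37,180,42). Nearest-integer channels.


Screen: C = 255 - (255-A)×(255-B)/255, rounded to nearest integer
R: 255 - (255-204)×(255-37)/255 = 255 - 11118/255 ≈ 255 - 43.600 = 211.400 → 211
G: 255 - (255-5)×(255-180)/255 = 255 - 18750/255 ≈ 255 - 73.529 = 181.471 → 181
B: 255 - (255-167)×(255-42)/255 = 255 - 18744/255 ≈ 255 - 73.506 = 181.494 → 181
= RGB(211, 181, 181)


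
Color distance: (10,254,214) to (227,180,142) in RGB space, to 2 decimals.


d = √[(R₁-R₂)² + (G₁-G₂)² + (B₁-B₂)²]
d = √[(10-227)² + (254-180)² + (214-142)²]
d = √[47089 + 5476 + 5184]
d = √57749
d ≈ 240.31


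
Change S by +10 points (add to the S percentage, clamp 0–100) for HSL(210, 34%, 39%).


Original S = 34%
Adjustment = +10 percentage points
New S = 34 + (10) = 44
Clamp to [0, 100] → 44
= HSL(210°, 44%, 39%)


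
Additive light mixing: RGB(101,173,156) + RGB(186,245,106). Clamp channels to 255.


Additive: each channel = min(255, C₁+C₂)
R: 101+186 = 287 → 255
G: 173+245 = 418 → 255
B: 156+106 = 262 → 255
= RGB(255, 255, 255)


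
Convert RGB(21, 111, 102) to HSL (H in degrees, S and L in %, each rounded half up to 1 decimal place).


Normalize: R'=21/255≈0.0824, G'=111/255≈0.4353, B'=102/255≈0.4000
Max=111/255, Min=21/255, Δ=Max-Min=90/255
L = (Max+Min)/2 = (111+21)/510 = 132/510 = 0.25882… → L = 25.9%
L ≤ 0.5 → S = Δ/(Max+Min) = 90/(111+21) = 90/132 = 0.68181… → S = 68.2%
(the 1/255 factors cancel in S and H, so raw channel differences can be used)
Max is G' → H = 60 × ((B-R)/Δ + 2) = 60 × ((102-21)/90 + 2)
  81/90 + 2 = 0.9 + 2 = 2.9
  H = 60 × 2.9 = 174° → H = 174.0°
= HSL(174.0°, 68.2%, 25.9%)


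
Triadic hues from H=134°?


Triadic: equally spaced at 120° intervals
H1 = 134°
H2 = (134 + 120) mod 360 = 254°
H3 = (134 + 240) mod 360 = 14°
Triadic = 134°, 254°, 14°


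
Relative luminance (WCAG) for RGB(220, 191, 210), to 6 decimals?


Linearize each channel (sRGB transfer function): c = v/255; c_lin = c/12.92 if c ≤ 0.04045, else ((c+0.055)/1.055)^2.4
  R: 220/255 ≈ 0.862745 > 0.04045 → ((0.862745+0.055)/1.055)^2.4 ≈ 0.715694
  G: 191/255 ≈ 0.749020 > 0.04045 → ((0.749020+0.055)/1.055)^2.4 ≈ 0.520996
  B: 210/255 ≈ 0.823529 > 0.04045 → ((0.823529+0.055)/1.055)^2.4 ≈ 0.644480
R_lin = 0.715694, G_lin = 0.520996, B_lin = 0.644480
L = 0.2126×R + 0.7152×G + 0.0722×B
L = 0.2126×0.715694 + 0.7152×0.520996 + 0.0722×0.644480
L ≈ 0.571304


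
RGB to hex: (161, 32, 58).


R = 161 → A1 (hex)
G = 32 → 20 (hex)
B = 58 → 3A (hex)
Hex = #A1203A


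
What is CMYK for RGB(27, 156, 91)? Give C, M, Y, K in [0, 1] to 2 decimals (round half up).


R'=27/255≈0.1059, G'=156/255≈0.6118, B'=91/255≈0.3569
K = 1 - max(R',G',B') = 1 - 156/255 = 99/255 = 0.38823… → 0.39
(1-R'-K)/(1-K) simplifies to (max-R)/max with max = 156:
C = (156-27)/156 = 129/156 = 0.82692… → 0.83
M = (156-156)/156 = 0/156 = 0 → 0.00
Y = (156-91)/156 = 65/156 = 0.41666… → 0.42
= CMYK(0.83, 0.00, 0.42, 0.39)


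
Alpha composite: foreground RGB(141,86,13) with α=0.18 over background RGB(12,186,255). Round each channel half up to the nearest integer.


C = α×F + (1-α)×B, with 1-α = 0.82
R: 0.18×141 + 0.82×12 = 25.38 + 9.84 = 35.22 → 35
G: 0.18×86 + 0.82×186 = 15.48 + 152.52 = 168.00 → 168
B: 0.18×13 + 0.82×255 = 2.34 + 209.10 = 211.44 → 211
= RGB(35, 168, 211)


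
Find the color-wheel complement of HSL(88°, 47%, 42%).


Complement = opposite side of color wheel = hue + 180°
H' = (88 + 180) mod 360 = 268°
S and L unchanged.
= HSL(268°, 47%, 42%)


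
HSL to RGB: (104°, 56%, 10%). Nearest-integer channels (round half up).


H=104°, S=0.56, L=0.10
C = (1-|2L-1|)×S = (1-|-0.80|)×0.56 = 0.112
H' = H/60 = 104/60 ≈ 1.7333; X = C×(1-|H' mod 2 - 1|) ≈ 0.0299
m = L - C/2 = 0.10 - 0.056 = 0.044
Sector ⌊H'⌋ = 1 → (R',G',B') = (≈0.0299, 0.112, 0.0)
RGB = ((R'+m)×255, (G'+m)×255, (B'+m)×255) = (18.836, 39.78, 11.22)
Round half up → RGB(19, 40, 11)


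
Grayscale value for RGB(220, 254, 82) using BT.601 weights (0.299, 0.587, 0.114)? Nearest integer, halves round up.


Gray = 0.299×R + 0.587×G + 0.114×B
Gray = 0.299×220 + 0.587×254 + 0.114×82
Gray = 65.780 + 149.098 + 9.348
Gray = 224.226 → round half up → 224
Gray = 224


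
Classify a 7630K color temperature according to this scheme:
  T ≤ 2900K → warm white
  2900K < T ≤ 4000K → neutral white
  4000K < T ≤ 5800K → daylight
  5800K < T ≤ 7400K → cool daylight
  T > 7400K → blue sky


Temperature: 7630K
7630K > 7400K → blue sky
Classification: blue sky


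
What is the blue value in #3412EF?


Color: #3412EF
R = 34 = 52
G = 12 = 18
B = EF = 239
Blue = 239


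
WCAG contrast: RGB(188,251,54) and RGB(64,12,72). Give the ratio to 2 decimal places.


Linearize each sRGB channel c=v/255: c/12.92 if c ≤ 0.04045 else ((c+0.055)/1.055)^2.4
L = 0.2126×R_lin + 0.7152×G_lin + 0.0722×B_lin
Color 1 (188,251,54):
  R=188: 188/255≈0.7373 > 0.04045 → ((0.7373+0.055)/1.055)^2.4 ≈ 0.50289
  G=251: 251/255≈0.9843 > 0.04045 → ((0.9843+0.055)/1.055)^2.4 ≈ 0.96469
  B=54: 54/255≈0.2118 > 0.04045 → ((0.2118+0.055)/1.055)^2.4 ≈ 0.03689
  L1 = 0.2126×0.50289 + 0.7152×0.96469 + 0.0722×0.03689 ≈ 0.79952
Color 2 (64,12,72):
  R=64: 64/255≈0.2510 > 0.04045 → ((0.2510+0.055)/1.055)^2.4 ≈ 0.05127
  G=12: 12/255≈0.0471 > 0.04045 → ((0.0471+0.055)/1.055)^2.4 ≈ 0.00368
  B=72: 72/255≈0.2824 > 0.04045 → ((0.2824+0.055)/1.055)^2.4 ≈ 0.06480
  L2 = 0.2126×0.05127 + 0.7152×0.00368 + 0.0722×0.06480 ≈ 0.01821
Lighter = 0.79952, Darker = 0.01821
Ratio = (L_lighter + 0.05) / (L_darker + 0.05)
Ratio = (0.79952 + 0.05) / (0.01821 + 0.05) = 0.84952 / 0.06821 ≈ 12.4548
Ratio ≈ 12.45:1


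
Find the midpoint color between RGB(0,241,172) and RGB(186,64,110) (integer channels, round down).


Midpoint: each channel = ⌊(C₁+C₂)/2⌋
R: ⌊(0+186)/2⌋ = 93
G: ⌊(241+64)/2⌋ = 152
B: ⌊(172+110)/2⌋ = 141
= RGB(93, 152, 141)


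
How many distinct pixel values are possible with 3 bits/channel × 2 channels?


Total bits = 3 bits/channel × 2 channels = 6 bits
Distinct pixel values = 2^6
= 64 pixel values


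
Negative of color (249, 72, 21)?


Invert: (255-R, 255-G, 255-B)
R: 255-249 = 6
G: 255-72 = 183
B: 255-21 = 234
= RGB(6, 183, 234)


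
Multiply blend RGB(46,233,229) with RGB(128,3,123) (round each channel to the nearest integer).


Multiply: C = A×B/255, rounded to nearest integer
R: 46×128/255 = 5888/255 ≈ 23.090 → 23
G: 233×3/255 = 699/255 ≈ 2.741 → 3
B: 229×123/255 = 28167/255 ≈ 110.459 → 110
= RGB(23, 3, 110)


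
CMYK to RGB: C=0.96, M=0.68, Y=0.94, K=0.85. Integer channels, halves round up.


R = 255 × (1-C) × (1-K) = 255 × 0.04 × 0.15 = 1.53 → 2
G = 255 × (1-M) × (1-K) = 255 × 0.32 × 0.15 = 12.24 → 12
B = 255 × (1-Y) × (1-K) = 255 × 0.06 × 0.15 = 2.295 → 2
= RGB(2, 12, 2)


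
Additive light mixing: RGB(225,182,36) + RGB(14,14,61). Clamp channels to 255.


Additive: each channel = min(255, C₁+C₂)
R: 225+14 = 239 → 239
G: 182+14 = 196 → 196
B: 36+61 = 97 → 97
= RGB(239, 196, 97)


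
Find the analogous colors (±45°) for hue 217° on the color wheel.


Base hue: 217°
Left analog: (217 - 45) mod 360 = 172°
Right analog: (217 + 45) mod 360 = 262°
Analogous hues = 172° and 262°


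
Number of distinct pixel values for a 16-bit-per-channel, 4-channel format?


Total bits = 16 bits/channel × 4 channels = 64 bits
Distinct pixel values = 2^64
= 18,446,744,073,709,551,616 pixel values


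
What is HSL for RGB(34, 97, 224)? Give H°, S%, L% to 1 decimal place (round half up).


Normalize: R'=34/255≈0.1333, G'=97/255≈0.3804, B'=224/255≈0.8784
Max=224/255, Min=34/255, Δ=Max-Min=190/255
L = (Max+Min)/2 = (224+34)/510 = 258/510 = 0.50588… → L = 50.6%
L > 0.5 → S = Δ/(2-Max-Min) = 190/(510-224-34) = 190/252 = 0.75396… → S = 75.4%
(the 1/255 factors cancel in S and H, so raw channel differences can be used)
Max is B' → H = 60 × ((R-G)/Δ + 4) = 60 × ((34-97)/190 + 4)
  -63/190 + 4 = -0.3315… + 4 = 3.6684…
  H = 60 × 3.6684… = 220.105…° → H = 220.1°
= HSL(220.1°, 75.4%, 50.6%)


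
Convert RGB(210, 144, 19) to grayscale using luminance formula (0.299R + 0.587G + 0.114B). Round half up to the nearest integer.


Gray = 0.299×R + 0.587×G + 0.114×B
Gray = 0.299×210 + 0.587×144 + 0.114×19
Gray = 62.790 + 84.528 + 2.166
Gray = 149.484 → round half up → 149
Gray = 149


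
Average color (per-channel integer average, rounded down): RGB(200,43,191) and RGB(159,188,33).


Midpoint: each channel = ⌊(C₁+C₂)/2⌋
R: ⌊(200+159)/2⌋ = 179
G: ⌊(43+188)/2⌋ = 115
B: ⌊(191+33)/2⌋ = 112
= RGB(179, 115, 112)


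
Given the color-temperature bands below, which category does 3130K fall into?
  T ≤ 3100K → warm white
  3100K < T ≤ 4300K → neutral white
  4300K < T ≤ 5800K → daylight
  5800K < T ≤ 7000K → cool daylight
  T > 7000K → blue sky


Temperature: 3130K
3100K < 3130K ≤ 4300K → neutral white
Classification: neutral white


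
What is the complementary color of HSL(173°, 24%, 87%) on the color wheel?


Complement = opposite side of color wheel = hue + 180°
H' = (173 + 180) mod 360 = 353°
S and L unchanged.
= HSL(353°, 24%, 87%)


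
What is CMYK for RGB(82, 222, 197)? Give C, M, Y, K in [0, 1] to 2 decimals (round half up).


R'=82/255≈0.3216, G'=222/255≈0.8706, B'=197/255≈0.7725
K = 1 - max(R',G',B') = 1 - 222/255 = 33/255 = 0.12941… → 0.13
(1-R'-K)/(1-K) simplifies to (max-R)/max with max = 222:
C = (222-82)/222 = 140/222 = 0.63063… → 0.63
M = (222-222)/222 = 0/222 = 0 → 0.00
Y = (222-197)/222 = 25/222 = 0.11261… → 0.11
= CMYK(0.63, 0.00, 0.11, 0.13)


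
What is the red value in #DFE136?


Color: #DFE136
R = DF = 223
G = E1 = 225
B = 36 = 54
Red = 223


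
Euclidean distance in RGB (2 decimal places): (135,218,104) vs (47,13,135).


d = √[(R₁-R₂)² + (G₁-G₂)² + (B₁-B₂)²]
d = √[(135-47)² + (218-13)² + (104-135)²]
d = √[7744 + 42025 + 961]
d = √50730
d ≈ 225.23


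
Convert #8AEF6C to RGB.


8A → 138 (R)
EF → 239 (G)
6C → 108 (B)
= RGB(138, 239, 108)


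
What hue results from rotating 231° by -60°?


New hue = (H + rotation) mod 360
New hue = (231 -60) mod 360
= 171 mod 360
= 171°


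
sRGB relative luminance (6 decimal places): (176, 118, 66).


Linearize each channel (sRGB transfer function): c = v/255; c_lin = c/12.92 if c ≤ 0.04045, else ((c+0.055)/1.055)^2.4
  R: 176/255 ≈ 0.690196 > 0.04045 → ((0.690196+0.055)/1.055)^2.4 ≈ 0.434154
  G: 118/255 ≈ 0.462745 > 0.04045 → ((0.462745+0.055)/1.055)^2.4 ≈ 0.181164
  B: 66/255 ≈ 0.258824 > 0.04045 → ((0.258824+0.055)/1.055)^2.4 ≈ 0.054480
R_lin = 0.434154, G_lin = 0.181164, B_lin = 0.054480
L = 0.2126×R + 0.7152×G + 0.0722×B
L = 0.2126×0.434154 + 0.7152×0.181164 + 0.0722×0.054480
L ≈ 0.225803


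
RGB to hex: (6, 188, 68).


R = 6 → 06 (hex)
G = 188 → BC (hex)
B = 68 → 44 (hex)
Hex = #06BC44


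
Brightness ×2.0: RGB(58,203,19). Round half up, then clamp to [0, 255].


Multiply each channel by 2.0, round half up, clamp to [0, 255]
R: 58×2.0 = 116
G: 203×2.0 = 406 → clamp → 255
B: 19×2.0 = 38
= RGB(116, 255, 38)


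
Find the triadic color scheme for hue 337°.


Triadic: equally spaced at 120° intervals
H1 = 337°
H2 = (337 + 120) mod 360 = 97°
H3 = (337 + 240) mod 360 = 217°
Triadic = 337°, 97°, 217°


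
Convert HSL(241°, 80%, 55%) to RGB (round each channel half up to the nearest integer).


H=241°, S=0.80, L=0.55
C = (1-|2L-1|)×S = (1-|0.10|)×0.80 = 0.72
H' = H/60 = 241/60 ≈ 4.0167; X = C×(1-|H' mod 2 - 1|) = 0.012
m = L - C/2 = 0.55 - 0.36 = 0.19
Sector ⌊H'⌋ = 4 → (R',G',B') = (0.012, 0.0, 0.72)
RGB = ((R'+m)×255, (G'+m)×255, (B'+m)×255) = (51.51, 48.45, 232.05)
Round half up → RGB(52, 48, 232)


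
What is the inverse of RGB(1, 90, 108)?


Invert: (255-R, 255-G, 255-B)
R: 255-1 = 254
G: 255-90 = 165
B: 255-108 = 147
= RGB(254, 165, 147)


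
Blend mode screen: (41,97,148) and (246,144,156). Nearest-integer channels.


Screen: C = 255 - (255-A)×(255-B)/255, rounded to nearest integer
R: 255 - (255-41)×(255-246)/255 = 255 - 1926/255 ≈ 255 - 7.553 = 247.447 → 247
G: 255 - (255-97)×(255-144)/255 = 255 - 17538/255 ≈ 255 - 68.776 = 186.224 → 186
B: 255 - (255-148)×(255-156)/255 = 255 - 10593/255 ≈ 255 - 41.541 = 213.459 → 213
= RGB(247, 186, 213)


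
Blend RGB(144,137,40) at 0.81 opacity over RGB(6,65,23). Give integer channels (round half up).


C = α×F + (1-α)×B, with 1-α = 0.19
R: 0.81×144 + 0.19×6 = 116.64 + 1.14 = 117.78 → 118
G: 0.81×137 + 0.19×65 = 110.97 + 12.35 = 123.32 → 123
B: 0.81×40 + 0.19×23 = 32.40 + 4.37 = 36.77 → 37
= RGB(118, 123, 37)


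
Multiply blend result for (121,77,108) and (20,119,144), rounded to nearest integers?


Multiply: C = A×B/255, rounded to nearest integer
R: 121×20/255 = 2420/255 ≈ 9.490 → 9
G: 77×119/255 = 9163/255 ≈ 35.933 → 36
B: 108×144/255 = 15552/255 ≈ 60.988 → 61
= RGB(9, 36, 61)


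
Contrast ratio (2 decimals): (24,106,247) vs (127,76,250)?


Linearize each sRGB channel c=v/255: c/12.92 if c ≤ 0.04045 else ((c+0.055)/1.055)^2.4
L = 0.2126×R_lin + 0.7152×G_lin + 0.0722×B_lin
Color 1 (24,106,247):
  R=24: 24/255≈0.0941 > 0.04045 → ((0.0941+0.055)/1.055)^2.4 ≈ 0.00913
  G=106: 106/255≈0.4157 > 0.04045 → ((0.4157+0.055)/1.055)^2.4 ≈ 0.14413
  B=247: 247/255≈0.9686 > 0.04045 → ((0.9686+0.055)/1.055)^2.4 ≈ 0.93011
  L1 = 0.2126×0.00913 + 0.7152×0.14413 + 0.0722×0.93011 ≈ 0.17218
Color 2 (127,76,250):
  R=127: 127/255≈0.4980 > 0.04045 → ((0.4980+0.055)/1.055)^2.4 ≈ 0.21223
  G=76: 76/255≈0.2980 > 0.04045 → ((0.2980+0.055)/1.055)^2.4 ≈ 0.07227
  B=250: 250/255≈0.9804 > 0.04045 → ((0.9804+0.055)/1.055)^2.4 ≈ 0.95597
  L2 = 0.2126×0.21223 + 0.7152×0.07227 + 0.0722×0.95597 ≈ 0.16583
Lighter = 0.17218, Darker = 0.16583
Ratio = (L_lighter + 0.05) / (L_darker + 0.05)
Ratio = (0.17218 + 0.05) / (0.16583 + 0.05) = 0.22218 / 0.21583 ≈ 1.0294
Ratio ≈ 1.03:1


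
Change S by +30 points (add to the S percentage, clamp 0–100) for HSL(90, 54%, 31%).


Original S = 54%
Adjustment = +30 percentage points
New S = 54 + (30) = 84
Clamp to [0, 100] → 84
= HSL(90°, 84%, 31%)


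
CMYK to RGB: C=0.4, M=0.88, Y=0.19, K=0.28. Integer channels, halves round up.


R = 255 × (1-C) × (1-K) = 255 × 0.60 × 0.72 = 110.16 → 110
G = 255 × (1-M) × (1-K) = 255 × 0.12 × 0.72 = 22.032 → 22
B = 255 × (1-Y) × (1-K) = 255 × 0.81 × 0.72 = 148.716 → 149
= RGB(110, 22, 149)


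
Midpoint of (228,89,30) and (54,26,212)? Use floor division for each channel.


Midpoint: each channel = ⌊(C₁+C₂)/2⌋
R: ⌊(228+54)/2⌋ = 141
G: ⌊(89+26)/2⌋ = 57
B: ⌊(30+212)/2⌋ = 121
= RGB(141, 57, 121)


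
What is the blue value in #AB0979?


Color: #AB0979
R = AB = 171
G = 09 = 9
B = 79 = 121
Blue = 121


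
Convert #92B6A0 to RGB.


92 → 146 (R)
B6 → 182 (G)
A0 → 160 (B)
= RGB(146, 182, 160)


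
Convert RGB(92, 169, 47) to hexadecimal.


R = 92 → 5C (hex)
G = 169 → A9 (hex)
B = 47 → 2F (hex)
Hex = #5CA92F


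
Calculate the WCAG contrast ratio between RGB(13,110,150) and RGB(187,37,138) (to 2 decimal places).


Linearize each sRGB channel c=v/255: c/12.92 if c ≤ 0.04045 else ((c+0.055)/1.055)^2.4
L = 0.2126×R_lin + 0.7152×G_lin + 0.0722×B_lin
Color 1 (13,110,150):
  R=13: 13/255≈0.0510 > 0.04045 → ((0.0510+0.055)/1.055)^2.4 ≈ 0.00402
  G=110: 110/255≈0.4314 > 0.04045 → ((0.4314+0.055)/1.055)^2.4 ≈ 0.15593
  B=150: 150/255≈0.5882 > 0.04045 → ((0.5882+0.055)/1.055)^2.4 ≈ 0.30499
  L1 = 0.2126×0.00402 + 0.7152×0.15593 + 0.0722×0.30499 ≈ 0.13439
Color 2 (187,37,138):
  R=187: 187/255≈0.7333 > 0.04045 → ((0.7333+0.055)/1.055)^2.4 ≈ 0.49693
  G=37: 37/255≈0.1451 > 0.04045 → ((0.1451+0.055)/1.055)^2.4 ≈ 0.01850
  B=138: 138/255≈0.5412 > 0.04045 → ((0.5412+0.055)/1.055)^2.4 ≈ 0.25415
  L2 = 0.2126×0.49693 + 0.7152×0.01850 + 0.0722×0.25415 ≈ 0.13723
Lighter = 0.13723, Darker = 0.13439
Ratio = (L_lighter + 0.05) / (L_darker + 0.05)
Ratio = (0.13723 + 0.05) / (0.13439 + 0.05) = 0.18723 / 0.18439 ≈ 1.0154
Ratio ≈ 1.02:1


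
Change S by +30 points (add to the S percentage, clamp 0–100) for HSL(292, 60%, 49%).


Original S = 60%
Adjustment = +30 percentage points
New S = 60 + (30) = 90
Clamp to [0, 100] → 90
= HSL(292°, 90%, 49%)


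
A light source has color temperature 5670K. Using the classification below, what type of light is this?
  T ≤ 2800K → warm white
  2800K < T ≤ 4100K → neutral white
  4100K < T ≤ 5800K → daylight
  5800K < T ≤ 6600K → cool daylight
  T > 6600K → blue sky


Temperature: 5670K
4100K < 5670K ≤ 5800K → daylight
Classification: daylight


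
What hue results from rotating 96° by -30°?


New hue = (H + rotation) mod 360
New hue = (96 -30) mod 360
= 66 mod 360
= 66°


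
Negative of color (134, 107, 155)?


Invert: (255-R, 255-G, 255-B)
R: 255-134 = 121
G: 255-107 = 148
B: 255-155 = 100
= RGB(121, 148, 100)


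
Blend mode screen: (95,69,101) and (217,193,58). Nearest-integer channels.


Screen: C = 255 - (255-A)×(255-B)/255, rounded to nearest integer
R: 255 - (255-95)×(255-217)/255 = 255 - 6080/255 ≈ 255 - 23.843 = 231.157 → 231
G: 255 - (255-69)×(255-193)/255 = 255 - 11532/255 ≈ 255 - 45.224 = 209.776 → 210
B: 255 - (255-101)×(255-58)/255 = 255 - 30338/255 ≈ 255 - 118.973 = 136.027 → 136
= RGB(231, 210, 136)


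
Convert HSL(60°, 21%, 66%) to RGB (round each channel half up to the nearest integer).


H=60°, S=0.21, L=0.66
C = (1-|2L-1|)×S = (1-|0.32|)×0.21 = 0.1428
H' = H/60 = 60/60 ≈ 1.0000; X = C×(1-|H' mod 2 - 1|) = 0.1428
m = L - C/2 = 0.66 - 0.0714 = 0.5886
Sector ⌊H'⌋ = 1 → (R',G',B') = (0.1428, 0.1428, 0.0)
RGB = ((R'+m)×255, (G'+m)×255, (B'+m)×255) = (186.507, 186.507, 150.093)
Round half up → RGB(187, 187, 150)


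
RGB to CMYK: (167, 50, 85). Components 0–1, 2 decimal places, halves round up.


R'=167/255≈0.6549, G'=50/255≈0.1961, B'=85/255≈0.3333
K = 1 - max(R',G',B') = 1 - 167/255 = 88/255 = 0.34509… → 0.35
(1-R'-K)/(1-K) simplifies to (max-R)/max with max = 167:
C = (167-167)/167 = 0/167 = 0 → 0.00
M = (167-50)/167 = 117/167 = 0.70059… → 0.70
Y = (167-85)/167 = 82/167 = 0.49101… → 0.49
= CMYK(0.00, 0.70, 0.49, 0.35)


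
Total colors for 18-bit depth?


Colors = 2^bits = 2^18
= 262,144 colors


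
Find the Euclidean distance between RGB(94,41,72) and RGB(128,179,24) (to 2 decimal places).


d = √[(R₁-R₂)² + (G₁-G₂)² + (B₁-B₂)²]
d = √[(94-128)² + (41-179)² + (72-24)²]
d = √[1156 + 19044 + 2304]
d = √22504
d ≈ 150.01


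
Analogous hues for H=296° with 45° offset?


Base hue: 296°
Left analog: (296 - 45) mod 360 = 251°
Right analog: (296 + 45) mod 360 = 341°
Analogous hues = 251° and 341°


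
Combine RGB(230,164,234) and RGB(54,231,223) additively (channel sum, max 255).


Additive: each channel = min(255, C₁+C₂)
R: 230+54 = 284 → 255
G: 164+231 = 395 → 255
B: 234+223 = 457 → 255
= RGB(255, 255, 255)


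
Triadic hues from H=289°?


Triadic: equally spaced at 120° intervals
H1 = 289°
H2 = (289 + 120) mod 360 = 49°
H3 = (289 + 240) mod 360 = 169°
Triadic = 289°, 49°, 169°


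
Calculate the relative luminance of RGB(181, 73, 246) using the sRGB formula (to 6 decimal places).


Linearize each channel (sRGB transfer function): c = v/255; c_lin = c/12.92 if c ≤ 0.04045, else ((c+0.055)/1.055)^2.4
  R: 181/255 ≈ 0.709804 > 0.04045 → ((0.709804+0.055)/1.055)^2.4 ≈ 0.462077
  G: 73/255 ≈ 0.286275 > 0.04045 → ((0.286275+0.055)/1.055)^2.4 ≈ 0.066626
  B: 246/255 ≈ 0.964706 > 0.04045 → ((0.964706+0.055)/1.055)^2.4 ≈ 0.921582
R_lin = 0.462077, G_lin = 0.066626, B_lin = 0.921582
L = 0.2126×R + 0.7152×G + 0.0722×B
L = 0.2126×0.462077 + 0.7152×0.066626 + 0.0722×0.921582
L ≈ 0.212427


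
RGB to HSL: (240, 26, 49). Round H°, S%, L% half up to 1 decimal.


Normalize: R'=240/255≈0.9412, G'=26/255≈0.1020, B'=49/255≈0.1922
Max=240/255, Min=26/255, Δ=Max-Min=214/255
L = (Max+Min)/2 = (240+26)/510 = 266/510 = 0.52156… → L = 52.2%
L > 0.5 → S = Δ/(2-Max-Min) = 214/(510-240-26) = 214/244 = 0.87704… → S = 87.7%
(the 1/255 factors cancel in S and H, so raw channel differences can be used)
Max is R' → H = 60 × (((G-B)/Δ) mod 6) = 60 × (((26-49)/214) mod 6)
  (-23)/214 = -0.1074…; negative, so add 6 → 5.8925…
  H = 60 × 5.8925… = 353.551…° → H = 353.6°
= HSL(353.6°, 87.7%, 52.2%)


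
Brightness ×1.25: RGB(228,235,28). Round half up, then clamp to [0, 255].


Multiply each channel by 1.25, round half up, clamp to [0, 255]
R: 228×1.25 = 285 → clamp → 255
G: 235×1.25 = 293.75 → round → 294 → clamp → 255
B: 28×1.25 = 35
= RGB(255, 255, 35)


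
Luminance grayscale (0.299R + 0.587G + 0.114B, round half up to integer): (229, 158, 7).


Gray = 0.299×R + 0.587×G + 0.114×B
Gray = 0.299×229 + 0.587×158 + 0.114×7
Gray = 68.471 + 92.746 + 0.798
Gray = 162.015 → round half up → 162
Gray = 162


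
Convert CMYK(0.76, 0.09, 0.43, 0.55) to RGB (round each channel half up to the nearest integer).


R = 255 × (1-C) × (1-K) = 255 × 0.24 × 0.45 = 27.54 → 28
G = 255 × (1-M) × (1-K) = 255 × 0.91 × 0.45 = 104.4225 → 104
B = 255 × (1-Y) × (1-K) = 255 × 0.57 × 0.45 = 65.4075 → 65
= RGB(28, 104, 65)


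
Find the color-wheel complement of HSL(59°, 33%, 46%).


Complement = opposite side of color wheel = hue + 180°
H' = (59 + 180) mod 360 = 239°
S and L unchanged.
= HSL(239°, 33%, 46%)


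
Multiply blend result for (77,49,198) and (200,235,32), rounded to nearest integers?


Multiply: C = A×B/255, rounded to nearest integer
R: 77×200/255 = 15400/255 ≈ 60.392 → 60
G: 49×235/255 = 11515/255 ≈ 45.157 → 45
B: 198×32/255 = 6336/255 ≈ 24.847 → 25
= RGB(60, 45, 25)


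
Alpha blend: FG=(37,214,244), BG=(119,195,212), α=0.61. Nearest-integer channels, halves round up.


C = α×F + (1-α)×B, with 1-α = 0.39
R: 0.61×37 + 0.39×119 = 22.57 + 46.41 = 68.98 → 69
G: 0.61×214 + 0.39×195 = 130.54 + 76.05 = 206.59 → 207
B: 0.61×244 + 0.39×212 = 148.84 + 82.68 = 231.52 → 232
= RGB(69, 207, 232)


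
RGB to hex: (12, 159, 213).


R = 12 → 0C (hex)
G = 159 → 9F (hex)
B = 213 → D5 (hex)
Hex = #0C9FD5


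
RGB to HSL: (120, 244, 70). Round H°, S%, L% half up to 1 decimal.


Normalize: R'=120/255≈0.4706, G'=244/255≈0.9569, B'=70/255≈0.2745
Max=244/255, Min=70/255, Δ=Max-Min=174/255
L = (Max+Min)/2 = (244+70)/510 = 314/510 = 0.61568… → L = 61.6%
L > 0.5 → S = Δ/(2-Max-Min) = 174/(510-244-70) = 174/196 = 0.88775… → S = 88.8%
(the 1/255 factors cancel in S and H, so raw channel differences can be used)
Max is G' → H = 60 × ((B-R)/Δ + 2) = 60 × ((70-120)/174 + 2)
  -50/174 + 2 = -0.2873… + 2 = 1.7126…
  H = 60 × 1.7126… = 102.758…° → H = 102.8°
= HSL(102.8°, 88.8%, 61.6%)


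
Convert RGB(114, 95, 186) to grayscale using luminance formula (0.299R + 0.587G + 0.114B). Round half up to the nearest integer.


Gray = 0.299×R + 0.587×G + 0.114×B
Gray = 0.299×114 + 0.587×95 + 0.114×186
Gray = 34.086 + 55.765 + 21.204
Gray = 111.055 → round half up → 111
Gray = 111


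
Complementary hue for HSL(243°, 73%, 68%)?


Complement = opposite side of color wheel = hue + 180°
H' = (243 + 180) mod 360 = 63°
S and L unchanged.
= HSL(63°, 73%, 68%)


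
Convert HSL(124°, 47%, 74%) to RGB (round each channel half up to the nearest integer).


H=124°, S=0.47, L=0.74
C = (1-|2L-1|)×S = (1-|0.48|)×0.47 = 0.2444
H' = H/60 = 124/60 ≈ 2.0667; X = C×(1-|H' mod 2 - 1|) ≈ 0.0163
m = L - C/2 = 0.74 - 0.1222 = 0.6178
Sector ⌊H'⌋ = 2 → (R',G',B') = (0.0, 0.2444, ≈0.0163)
RGB = ((R'+m)×255, (G'+m)×255, (B'+m)×255) = (157.539, 219.861, 161.6938)
Round half up → RGB(158, 220, 162)


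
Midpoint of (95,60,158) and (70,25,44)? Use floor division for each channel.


Midpoint: each channel = ⌊(C₁+C₂)/2⌋
R: ⌊(95+70)/2⌋ = 82
G: ⌊(60+25)/2⌋ = 42
B: ⌊(158+44)/2⌋ = 101
= RGB(82, 42, 101)


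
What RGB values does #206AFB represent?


20 → 32 (R)
6A → 106 (G)
FB → 251 (B)
= RGB(32, 106, 251)


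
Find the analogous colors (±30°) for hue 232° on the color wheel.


Base hue: 232°
Left analog: (232 - 30) mod 360 = 202°
Right analog: (232 + 30) mod 360 = 262°
Analogous hues = 202° and 262°


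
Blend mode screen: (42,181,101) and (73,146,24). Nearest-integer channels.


Screen: C = 255 - (255-A)×(255-B)/255, rounded to nearest integer
R: 255 - (255-42)×(255-73)/255 = 255 - 38766/255 ≈ 255 - 152.024 = 102.976 → 103
G: 255 - (255-181)×(255-146)/255 = 255 - 8066/255 ≈ 255 - 31.631 = 223.369 → 223
B: 255 - (255-101)×(255-24)/255 = 255 - 35574/255 ≈ 255 - 139.506 = 115.494 → 115
= RGB(103, 223, 115)


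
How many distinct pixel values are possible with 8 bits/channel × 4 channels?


Total bits = 8 bits/channel × 4 channels = 32 bits
Distinct pixel values = 2^32
= 4,294,967,296 pixel values


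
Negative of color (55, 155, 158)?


Invert: (255-R, 255-G, 255-B)
R: 255-55 = 200
G: 255-155 = 100
B: 255-158 = 97
= RGB(200, 100, 97)


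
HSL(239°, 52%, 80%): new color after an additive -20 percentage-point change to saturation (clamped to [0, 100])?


Original S = 52%
Adjustment = -20 percentage points
New S = 52 + (-20) = 32
Clamp to [0, 100] → 32
= HSL(239°, 32%, 80%)


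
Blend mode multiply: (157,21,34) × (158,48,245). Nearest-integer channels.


Multiply: C = A×B/255, rounded to nearest integer
R: 157×158/255 = 24806/255 ≈ 97.278 → 97
G: 21×48/255 = 1008/255 ≈ 3.953 → 4
B: 34×245/255 = 8330/255 ≈ 32.667 → 33
= RGB(97, 4, 33)


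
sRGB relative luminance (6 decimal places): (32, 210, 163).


Linearize each channel (sRGB transfer function): c = v/255; c_lin = c/12.92 if c ≤ 0.04045, else ((c+0.055)/1.055)^2.4
  R: 32/255 ≈ 0.125490 > 0.04045 → ((0.125490+0.055)/1.055)^2.4 ≈ 0.014444
  G: 210/255 ≈ 0.823529 > 0.04045 → ((0.823529+0.055)/1.055)^2.4 ≈ 0.644480
  B: 163/255 ≈ 0.639216 > 0.04045 → ((0.639216+0.055)/1.055)^2.4 ≈ 0.366253
R_lin = 0.014444, G_lin = 0.644480, B_lin = 0.366253
L = 0.2126×R + 0.7152×G + 0.0722×B
L = 0.2126×0.014444 + 0.7152×0.644480 + 0.0722×0.366253
L ≈ 0.490446


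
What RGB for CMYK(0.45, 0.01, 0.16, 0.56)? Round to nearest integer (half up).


R = 255 × (1-C) × (1-K) = 255 × 0.55 × 0.44 = 61.71 → 62
G = 255 × (1-M) × (1-K) = 255 × 0.99 × 0.44 = 111.078 → 111
B = 255 × (1-Y) × (1-K) = 255 × 0.84 × 0.44 = 94.248 → 94
= RGB(62, 111, 94)


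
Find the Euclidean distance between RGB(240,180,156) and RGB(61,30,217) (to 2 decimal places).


d = √[(R₁-R₂)² + (G₁-G₂)² + (B₁-B₂)²]
d = √[(240-61)² + (180-30)² + (156-217)²]
d = √[32041 + 22500 + 3721]
d = √58262
d ≈ 241.38


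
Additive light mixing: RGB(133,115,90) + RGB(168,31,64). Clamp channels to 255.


Additive: each channel = min(255, C₁+C₂)
R: 133+168 = 301 → 255
G: 115+31 = 146 → 146
B: 90+64 = 154 → 154
= RGB(255, 146, 154)


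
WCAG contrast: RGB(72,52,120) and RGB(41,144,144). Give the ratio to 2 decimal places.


Linearize each sRGB channel c=v/255: c/12.92 if c ≤ 0.04045 else ((c+0.055)/1.055)^2.4
L = 0.2126×R_lin + 0.7152×G_lin + 0.0722×B_lin
Color 1 (72,52,120):
  R=72: 72/255≈0.2824 > 0.04045 → ((0.2824+0.055)/1.055)^2.4 ≈ 0.06480
  G=52: 52/255≈0.2039 > 0.04045 → ((0.2039+0.055)/1.055)^2.4 ≈ 0.03434
  B=120: 120/255≈0.4706 > 0.04045 → ((0.4706+0.055)/1.055)^2.4 ≈ 0.18782
  L1 = 0.2126×0.06480 + 0.7152×0.03434 + 0.0722×0.18782 ≈ 0.05190
Color 2 (41,144,144):
  R=41: 41/255≈0.1608 > 0.04045 → ((0.1608+0.055)/1.055)^2.4 ≈ 0.02217
  G=144: 144/255≈0.5647 > 0.04045 → ((0.5647+0.055)/1.055)^2.4 ≈ 0.27889
  B=144: 144/255≈0.5647 > 0.04045 → ((0.5647+0.055)/1.055)^2.4 ≈ 0.27889
  L2 = 0.2126×0.02217 + 0.7152×0.27889 + 0.0722×0.27889 ≈ 0.22432
Lighter = 0.22432, Darker = 0.05190
Ratio = (L_lighter + 0.05) / (L_darker + 0.05)
Ratio = (0.22432 + 0.05) / (0.05190 + 0.05) = 0.27432 / 0.10190 ≈ 2.6921
Ratio ≈ 2.69:1


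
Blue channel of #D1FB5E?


Color: #D1FB5E
R = D1 = 209
G = FB = 251
B = 5E = 94
Blue = 94


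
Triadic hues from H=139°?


Triadic: equally spaced at 120° intervals
H1 = 139°
H2 = (139 + 120) mod 360 = 259°
H3 = (139 + 240) mod 360 = 19°
Triadic = 139°, 259°, 19°


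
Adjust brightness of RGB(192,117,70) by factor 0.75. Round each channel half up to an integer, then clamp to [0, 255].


Multiply each channel by 0.75, round half up, clamp to [0, 255]
R: 192×0.75 = 144
G: 117×0.75 = 87.75 → round → 88
B: 70×0.75 = 52.5 → round → 53
= RGB(144, 88, 53)


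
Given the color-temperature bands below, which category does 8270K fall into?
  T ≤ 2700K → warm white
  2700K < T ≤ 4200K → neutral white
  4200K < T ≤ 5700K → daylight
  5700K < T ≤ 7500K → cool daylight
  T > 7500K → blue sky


Temperature: 8270K
8270K > 7500K → blue sky
Classification: blue sky


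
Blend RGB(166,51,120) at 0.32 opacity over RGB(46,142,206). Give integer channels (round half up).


C = α×F + (1-α)×B, with 1-α = 0.68
R: 0.32×166 + 0.68×46 = 53.12 + 31.28 = 84.40 → 84
G: 0.32×51 + 0.68×142 = 16.32 + 96.56 = 112.88 → 113
B: 0.32×120 + 0.68×206 = 38.40 + 140.08 = 178.48 → 178
= RGB(84, 113, 178)


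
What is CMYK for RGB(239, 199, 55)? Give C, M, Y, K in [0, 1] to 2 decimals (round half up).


R'=239/255≈0.9373, G'=199/255≈0.7804, B'=55/255≈0.2157
K = 1 - max(R',G',B') = 1 - 239/255 = 16/255 = 0.06274… → 0.06
(1-R'-K)/(1-K) simplifies to (max-R)/max with max = 239:
C = (239-239)/239 = 0/239 = 0 → 0.00
M = (239-199)/239 = 40/239 = 0.16736… → 0.17
Y = (239-55)/239 = 184/239 = 0.76987… → 0.77
= CMYK(0.00, 0.17, 0.77, 0.06)


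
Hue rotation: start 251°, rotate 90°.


New hue = (H + rotation) mod 360
New hue = (251 + 90) mod 360
= 341 mod 360
= 341°


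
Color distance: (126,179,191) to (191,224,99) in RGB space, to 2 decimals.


d = √[(R₁-R₂)² + (G₁-G₂)² + (B₁-B₂)²]
d = √[(126-191)² + (179-224)² + (191-99)²]
d = √[4225 + 2025 + 8464]
d = √14714
d ≈ 121.30


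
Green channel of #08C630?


Color: #08C630
R = 08 = 8
G = C6 = 198
B = 30 = 48
Green = 198


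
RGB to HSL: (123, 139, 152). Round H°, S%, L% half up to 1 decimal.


Normalize: R'=123/255≈0.4824, G'=139/255≈0.5451, B'=152/255≈0.5961
Max=152/255, Min=123/255, Δ=Max-Min=29/255
L = (Max+Min)/2 = (152+123)/510 = 275/510 = 0.53921… → L = 53.9%
L > 0.5 → S = Δ/(2-Max-Min) = 29/(510-152-123) = 29/235 = 0.12340… → S = 12.3%
(the 1/255 factors cancel in S and H, so raw channel differences can be used)
Max is B' → H = 60 × ((R-G)/Δ + 4) = 60 × ((123-139)/29 + 4)
  -16/29 + 4 = -0.5517… + 4 = 3.4482…
  H = 60 × 3.4482… = 206.896…° → H = 206.9°
= HSL(206.9°, 12.3%, 53.9%)


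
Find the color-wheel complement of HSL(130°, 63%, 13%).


Complement = opposite side of color wheel = hue + 180°
H' = (130 + 180) mod 360 = 310°
S and L unchanged.
= HSL(310°, 63%, 13%)


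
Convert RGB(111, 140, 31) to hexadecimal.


R = 111 → 6F (hex)
G = 140 → 8C (hex)
B = 31 → 1F (hex)
Hex = #6F8C1F


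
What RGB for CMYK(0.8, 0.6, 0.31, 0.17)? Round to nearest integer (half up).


R = 255 × (1-C) × (1-K) = 255 × 0.20 × 0.83 = 42.33 → 42
G = 255 × (1-M) × (1-K) = 255 × 0.40 × 0.83 = 84.66 → 85
B = 255 × (1-Y) × (1-K) = 255 × 0.69 × 0.83 = 146.0385 → 146
= RGB(42, 85, 146)


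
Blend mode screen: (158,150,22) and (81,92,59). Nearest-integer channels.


Screen: C = 255 - (255-A)×(255-B)/255, rounded to nearest integer
R: 255 - (255-158)×(255-81)/255 = 255 - 16878/255 ≈ 255 - 66.188 = 188.812 → 189
G: 255 - (255-150)×(255-92)/255 = 255 - 17115/255 ≈ 255 - 67.118 = 187.882 → 188
B: 255 - (255-22)×(255-59)/255 = 255 - 45668/255 ≈ 255 - 179.090 = 75.910 → 76
= RGB(189, 188, 76)


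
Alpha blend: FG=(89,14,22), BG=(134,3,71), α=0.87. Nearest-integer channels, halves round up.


C = α×F + (1-α)×B, with 1-α = 0.13
R: 0.87×89 + 0.13×134 = 77.43 + 17.42 = 94.85 → 95
G: 0.87×14 + 0.13×3 = 12.18 + 0.39 = 12.57 → 13
B: 0.87×22 + 0.13×71 = 19.14 + 9.23 = 28.37 → 28
= RGB(95, 13, 28)


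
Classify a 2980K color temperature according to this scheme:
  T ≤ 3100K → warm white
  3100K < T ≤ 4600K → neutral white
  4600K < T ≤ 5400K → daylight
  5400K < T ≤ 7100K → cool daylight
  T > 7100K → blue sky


Temperature: 2980K
2980K ≤ 3100K → warm white
Classification: warm white


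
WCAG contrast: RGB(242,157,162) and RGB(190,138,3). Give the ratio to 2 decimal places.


Linearize each sRGB channel c=v/255: c/12.92 if c ≤ 0.04045 else ((c+0.055)/1.055)^2.4
L = 0.2126×R_lin + 0.7152×G_lin + 0.0722×B_lin
Color 1 (242,157,162):
  R=242: 242/255≈0.9490 > 0.04045 → ((0.9490+0.055)/1.055)^2.4 ≈ 0.88792
  G=157: 157/255≈0.6157 > 0.04045 → ((0.6157+0.055)/1.055)^2.4 ≈ 0.33716
  B=162: 162/255≈0.6353 > 0.04045 → ((0.6353+0.055)/1.055)^2.4 ≈ 0.36131
  L1 = 0.2126×0.88792 + 0.7152×0.33716 + 0.0722×0.36131 ≈ 0.45600
Color 2 (190,138,3):
  R=190: 190/255≈0.7451 > 0.04045 → ((0.7451+0.055)/1.055)^2.4 ≈ 0.51492
  G=138: 138/255≈0.5412 > 0.04045 → ((0.5412+0.055)/1.055)^2.4 ≈ 0.25415
  B=3: 3/255≈0.0118 ≤ 0.04045 → 0.0118/12.92 ≈ 0.00091
  L2 = 0.2126×0.51492 + 0.7152×0.25415 + 0.0722×0.00091 ≈ 0.29131
Lighter = 0.45600, Darker = 0.29131
Ratio = (L_lighter + 0.05) / (L_darker + 0.05)
Ratio = (0.45600 + 0.05) / (0.29131 + 0.05) = 0.50600 / 0.34131 ≈ 1.4825
Ratio ≈ 1.48:1


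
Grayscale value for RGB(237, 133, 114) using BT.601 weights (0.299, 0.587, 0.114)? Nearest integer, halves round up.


Gray = 0.299×R + 0.587×G + 0.114×B
Gray = 0.299×237 + 0.587×133 + 0.114×114
Gray = 70.863 + 78.071 + 12.996
Gray = 161.930 → round half up → 162
Gray = 162


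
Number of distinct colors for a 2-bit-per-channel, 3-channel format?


Total bits = 2 bits/channel × 3 channels = 6 bits
Distinct colors = 2^6
= 64 colors


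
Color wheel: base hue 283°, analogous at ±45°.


Base hue: 283°
Left analog: (283 - 45) mod 360 = 238°
Right analog: (283 + 45) mod 360 = 328°
Analogous hues = 238° and 328°


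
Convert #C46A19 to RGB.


C4 → 196 (R)
6A → 106 (G)
19 → 25 (B)
= RGB(196, 106, 25)


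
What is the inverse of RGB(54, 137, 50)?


Invert: (255-R, 255-G, 255-B)
R: 255-54 = 201
G: 255-137 = 118
B: 255-50 = 205
= RGB(201, 118, 205)


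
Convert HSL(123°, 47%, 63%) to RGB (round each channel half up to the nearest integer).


H=123°, S=0.47, L=0.63
C = (1-|2L-1|)×S = (1-|0.26|)×0.47 = 0.3478
H' = H/60 = 123/60 ≈ 2.0500; X = C×(1-|H' mod 2 - 1|) = 0.01739
m = L - C/2 = 0.63 - 0.1739 = 0.4561
Sector ⌊H'⌋ = 2 → (R',G',B') = (0.0, 0.3478, 0.01739)
RGB = ((R'+m)×255, (G'+m)×255, (B'+m)×255) = (116.3055, 204.9945, 120.73995)
Round half up → RGB(116, 205, 121)


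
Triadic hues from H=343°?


Triadic: equally spaced at 120° intervals
H1 = 343°
H2 = (343 + 120) mod 360 = 103°
H3 = (343 + 240) mod 360 = 223°
Triadic = 343°, 103°, 223°


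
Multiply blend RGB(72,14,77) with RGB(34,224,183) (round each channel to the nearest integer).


Multiply: C = A×B/255, rounded to nearest integer
R: 72×34/255 = 2448/255 ≈ 9.600 → 10
G: 14×224/255 = 3136/255 ≈ 12.298 → 12
B: 77×183/255 = 14091/255 ≈ 55.259 → 55
= RGB(10, 12, 55)


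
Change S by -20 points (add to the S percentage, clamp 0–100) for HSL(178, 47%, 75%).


Original S = 47%
Adjustment = -20 percentage points
New S = 47 + (-20) = 27
Clamp to [0, 100] → 27
= HSL(178°, 27%, 75%)


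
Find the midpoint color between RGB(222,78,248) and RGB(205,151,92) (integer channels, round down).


Midpoint: each channel = ⌊(C₁+C₂)/2⌋
R: ⌊(222+205)/2⌋ = 213
G: ⌊(78+151)/2⌋ = 114
B: ⌊(248+92)/2⌋ = 170
= RGB(213, 114, 170)
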